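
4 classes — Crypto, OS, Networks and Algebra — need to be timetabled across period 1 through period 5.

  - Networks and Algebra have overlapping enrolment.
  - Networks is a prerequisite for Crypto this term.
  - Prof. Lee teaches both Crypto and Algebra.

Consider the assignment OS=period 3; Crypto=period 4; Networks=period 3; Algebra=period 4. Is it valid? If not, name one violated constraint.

Invalid. Prof. Lee teaches both Crypto and Algebra.

Prof. Lee teaches both Crypto and Algebra — violated.
Networks is a prerequisite for Crypto this term — holds.
Networks and Algebra have overlapping enrolment — holds.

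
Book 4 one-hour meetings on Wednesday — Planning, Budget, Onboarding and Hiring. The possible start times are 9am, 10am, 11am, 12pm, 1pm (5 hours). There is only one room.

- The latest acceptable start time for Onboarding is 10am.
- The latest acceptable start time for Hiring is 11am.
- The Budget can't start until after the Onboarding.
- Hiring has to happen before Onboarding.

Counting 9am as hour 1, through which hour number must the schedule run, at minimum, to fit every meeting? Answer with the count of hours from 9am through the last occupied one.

4

The precedence chain requires at least 3 distinct hours.
With at most 1 per hour and 4 meetings, at least 4 hours are needed.
4 works (last occupied hour: 12pm): for example Hiring=9am; Planning=12pm; Budget=11am; Onboarding=10am.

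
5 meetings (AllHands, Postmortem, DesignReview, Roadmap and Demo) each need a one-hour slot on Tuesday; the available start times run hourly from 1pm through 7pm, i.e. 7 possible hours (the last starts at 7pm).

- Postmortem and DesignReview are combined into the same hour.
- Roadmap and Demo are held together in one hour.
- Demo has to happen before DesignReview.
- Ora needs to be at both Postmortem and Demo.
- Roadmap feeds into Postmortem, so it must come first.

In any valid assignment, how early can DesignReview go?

Precedence pushes DesignReview to at least 2pm.
DesignReview at 2pm is achievable: DesignReview in 2pm, Demo in 1pm, Roadmap in 1pm, AllHands in 1pm, Postmortem in 2pm.

2pm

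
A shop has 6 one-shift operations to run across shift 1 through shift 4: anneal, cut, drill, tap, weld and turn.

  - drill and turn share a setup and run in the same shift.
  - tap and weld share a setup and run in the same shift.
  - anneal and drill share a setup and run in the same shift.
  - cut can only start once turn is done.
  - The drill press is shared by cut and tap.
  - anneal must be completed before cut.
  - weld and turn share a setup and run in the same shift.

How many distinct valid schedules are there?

Splitting on anneal: it can be shift 1 (3), shift 2 (2), shift 3 (1). Listing each branch's schedules as (cut, drill, tap, weld, turn) by shift number:
anneal=shift 1: (2,1,1,1,1) (3,1,1,1,1) (4,1,1,1,1) — 3.
anneal=shift 2: (3,2,2,2,2) (4,2,2,2,2) — 2.
anneal=shift 3: (4,3,3,3,3) — 1.
Summing: 3 + 2 + 1 = 6.

6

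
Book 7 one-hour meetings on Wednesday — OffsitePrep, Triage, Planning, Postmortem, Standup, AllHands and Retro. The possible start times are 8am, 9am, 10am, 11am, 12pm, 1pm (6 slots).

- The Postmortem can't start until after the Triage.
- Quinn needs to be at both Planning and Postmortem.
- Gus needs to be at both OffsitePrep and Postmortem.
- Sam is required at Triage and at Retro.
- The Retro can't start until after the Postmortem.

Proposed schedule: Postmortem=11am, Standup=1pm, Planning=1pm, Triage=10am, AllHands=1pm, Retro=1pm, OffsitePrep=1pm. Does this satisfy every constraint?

Quinn needs to be at both Planning and Postmortem — holds.
Sam is required at Triage and at Retro — holds.
The Postmortem can't start until after the Triage — holds.
The Retro can't start until after the Postmortem — holds.
Gus needs to be at both OffsitePrep and Postmortem — holds.

Yes, all constraints hold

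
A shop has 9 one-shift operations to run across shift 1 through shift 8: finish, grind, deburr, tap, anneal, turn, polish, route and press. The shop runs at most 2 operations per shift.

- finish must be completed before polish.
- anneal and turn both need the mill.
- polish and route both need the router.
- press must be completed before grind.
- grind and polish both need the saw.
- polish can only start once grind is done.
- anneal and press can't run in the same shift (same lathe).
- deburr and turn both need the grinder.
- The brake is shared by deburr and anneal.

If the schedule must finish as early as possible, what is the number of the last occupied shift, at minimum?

shift 5

The precedence chain requires at least 3 distinct shifts.
With at most 2 per shift and 9 operations, at least 5 shifts are needed.
5 works (last occupied shift: shift 5): for example route in shift 4; grind in shift 2; tap in shift 3; anneal in shift 4; press in shift 1; polish in shift 3; turn in shift 5; deburr in shift 2; finish in shift 1.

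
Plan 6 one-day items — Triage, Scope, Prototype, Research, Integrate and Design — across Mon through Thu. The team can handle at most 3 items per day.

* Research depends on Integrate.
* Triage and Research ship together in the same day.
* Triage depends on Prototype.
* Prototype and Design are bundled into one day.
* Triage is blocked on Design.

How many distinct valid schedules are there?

50

Splitting on Triage: it can be Tue (3), Wed (14), Thu (33). Listing each branch's schedules as (Scope, Prototype, Research, Integrate, Design):
Triage=Tue: (Tue,Mon,Tue,Mon,Mon) (Wed,Mon,Tue,Mon,Mon) (Thu,Mon,Tue,Mon,Mon) — 3.
Triage=Wed: (Mon,Mon,Wed,Tue,Mon) (Mon,Tue,Wed,Mon,Tue) (Mon,Tue,Wed,Tue,Tue) (Tue,Mon,Wed,Mon,Mon) (Tue,Mon,Wed,Tue,Mon) (Tue,Tue,Wed,Mon,Tue) (Wed,Mon,Wed,Mon,Mon) (Wed,Mon,Wed,Tue,Mon) (Wed,Tue,Wed,Mon,Tue) (Wed,Tue,Wed,Tue,Tue) (Thu,Mon,Wed,Mon,Mon) (Thu,Mon,Wed,Tue,Mon) (Thu,Tue,Wed,Mon,Tue) (Thu,Tue,Wed,Tue,Tue) — 14.
Triage=Thu: (Mon,Mon,Thu,Tue,Mon) (Mon,Mon,Thu,Wed,Mon) (Mon,Tue,Thu,Mon,Tue) (Mon,Tue,Thu,Tue,Tue) (Mon,Tue,Thu,Wed,Tue) (Mon,Wed,Thu,Mon,Wed) (Mon,Wed,Thu,Tue,Wed) (Mon,Wed,Thu,Wed,Wed) (Tue,Mon,Thu,Mon,Mon) (Tue,Mon,Thu,Tue,Mon) (Tue,Mon,Thu,Wed,Mon) (Tue,Tue,Thu,Mon,Tue) (Tue,Tue,Thu,Wed,Tue) (Tue,Wed,Thu,Mon,Wed) (Tue,Wed,Thu,Tue,Wed) (Tue,Wed,Thu,Wed,Wed) (Wed,Mon,Thu,Mon,Mon) (Wed,Mon,Thu,Tue,Mon) (Wed,Mon,Thu,Wed,Mon) (Wed,Tue,Thu,Mon,Tue) (Wed,Tue,Thu,Tue,Tue) (Wed,Tue,Thu,Wed,Tue) (Wed,Wed,Thu,Mon,Wed) (Wed,Wed,Thu,Tue,Wed) (Thu,Mon,Thu,Mon,Mon) (Thu,Mon,Thu,Tue,Mon) (Thu,Mon,Thu,Wed,Mon) (Thu,Tue,Thu,Mon,Tue) (Thu,Tue,Thu,Tue,Tue) (Thu,Tue,Thu,Wed,Tue) (Thu,Wed,Thu,Mon,Wed) (Thu,Wed,Thu,Tue,Wed) (Thu,Wed,Thu,Wed,Wed) — 33.
Summing: 3 + 14 + 33 = 50.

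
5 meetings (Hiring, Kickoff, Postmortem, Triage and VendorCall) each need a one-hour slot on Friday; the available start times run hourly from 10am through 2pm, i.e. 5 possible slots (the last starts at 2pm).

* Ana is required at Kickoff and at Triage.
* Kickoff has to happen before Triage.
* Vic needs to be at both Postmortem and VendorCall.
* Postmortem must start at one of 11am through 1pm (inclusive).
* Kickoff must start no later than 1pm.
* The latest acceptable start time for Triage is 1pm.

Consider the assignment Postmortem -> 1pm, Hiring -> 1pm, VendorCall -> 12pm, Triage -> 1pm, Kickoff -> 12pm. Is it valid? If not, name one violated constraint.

Yes, all constraints hold

Kickoff has to happen before Triage — holds.
The latest acceptable start time for Triage is 1pm — holds.
Kickoff must start no later than 1pm — holds.
Postmortem must start at one of 11am through 1pm (inclusive) — holds.
Ana is required at Kickoff and at Triage — holds.
Vic needs to be at both Postmortem and VendorCall — holds.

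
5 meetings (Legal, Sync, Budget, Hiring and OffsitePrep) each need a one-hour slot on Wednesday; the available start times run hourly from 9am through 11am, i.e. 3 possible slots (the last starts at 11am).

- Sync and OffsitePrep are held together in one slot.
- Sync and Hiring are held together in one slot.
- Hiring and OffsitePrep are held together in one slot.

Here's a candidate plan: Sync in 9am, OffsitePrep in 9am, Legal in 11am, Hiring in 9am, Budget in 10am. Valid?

Yes, all constraints hold

Hiring and OffsitePrep are held together in one slot — holds.
Sync and Hiring are held together in one slot — holds.
Sync and OffsitePrep are held together in one slot — holds.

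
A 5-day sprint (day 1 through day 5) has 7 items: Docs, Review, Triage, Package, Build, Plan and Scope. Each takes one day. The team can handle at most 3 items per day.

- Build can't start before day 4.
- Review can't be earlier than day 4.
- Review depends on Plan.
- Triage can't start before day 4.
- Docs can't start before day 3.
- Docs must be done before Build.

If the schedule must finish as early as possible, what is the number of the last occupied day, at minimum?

4

The precedence chain requires at least 2 distinct days.
With at most 3 per day and 7 tasks, at least 3 days are needed.
Review can't be placed before day 4, so the schedule must run through at least day 4.
4 works (last occupied day: day 4): for example Package=day 1, Plan=day 1, Docs=day 3, Build=day 4, Review=day 4, Scope=day 1, Triage=day 4.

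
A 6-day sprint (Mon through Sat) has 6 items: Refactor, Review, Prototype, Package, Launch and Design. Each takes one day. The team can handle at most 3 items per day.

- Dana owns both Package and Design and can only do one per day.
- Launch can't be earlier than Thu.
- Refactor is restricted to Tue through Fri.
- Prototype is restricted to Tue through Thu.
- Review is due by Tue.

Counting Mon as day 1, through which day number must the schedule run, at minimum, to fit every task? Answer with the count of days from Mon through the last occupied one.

With at most 3 per day and 6 tasks, at least 2 days are needed.
Launch can't be placed before Thu — that is day 4 counting from Mon — so the schedule must run through at least 4 days.
4 works (last occupied day: Thu): for example Prototype -> Tue, Launch -> Thu, Package -> Mon, Review -> Mon, Refactor -> Tue, Design -> Tue.

4 days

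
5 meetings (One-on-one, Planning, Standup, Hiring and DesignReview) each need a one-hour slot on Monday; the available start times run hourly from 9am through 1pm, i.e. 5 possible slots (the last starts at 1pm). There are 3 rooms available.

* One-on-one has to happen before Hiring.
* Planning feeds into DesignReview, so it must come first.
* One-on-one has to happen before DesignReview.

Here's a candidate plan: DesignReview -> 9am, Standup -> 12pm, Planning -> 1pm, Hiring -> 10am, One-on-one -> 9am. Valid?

No — it violates: Planning feeds into DesignReview, so it must come first

There are 3 rooms available — holds.
Planning feeds into DesignReview, so it must come first — violated.
One-on-one has to happen before DesignReview — violated.
One-on-one has to happen before Hiring — holds.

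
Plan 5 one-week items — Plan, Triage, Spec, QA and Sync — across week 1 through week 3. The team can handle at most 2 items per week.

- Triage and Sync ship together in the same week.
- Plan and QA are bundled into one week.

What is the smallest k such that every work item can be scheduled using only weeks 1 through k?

With at most 2 per week and 5 work items, at least 3 weeks are needed.
3 works (last occupied week: week 3): for example QA -> week 1; Plan -> week 1; Sync -> week 2; Spec -> week 3; Triage -> week 2.

3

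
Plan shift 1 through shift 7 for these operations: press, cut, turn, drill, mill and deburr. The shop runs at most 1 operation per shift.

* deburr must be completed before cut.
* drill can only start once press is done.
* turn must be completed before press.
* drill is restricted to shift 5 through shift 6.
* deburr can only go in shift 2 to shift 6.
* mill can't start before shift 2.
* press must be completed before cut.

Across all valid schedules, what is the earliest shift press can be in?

Precedence pushes press to at least shift 2; downstream work caps press at shift 5.
press at shift 2 is achievable: turn -> shift 1, mill -> shift 4, drill -> shift 5, press -> shift 2, deburr -> shift 3, cut -> shift 6.

shift 2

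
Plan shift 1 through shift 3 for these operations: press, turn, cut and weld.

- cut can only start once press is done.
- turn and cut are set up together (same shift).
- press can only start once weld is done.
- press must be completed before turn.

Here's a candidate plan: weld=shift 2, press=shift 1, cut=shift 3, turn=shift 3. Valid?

Invalid. press can only start once weld is done.

press can only start once weld is done — violated.
press must be completed before turn — holds.
cut can only start once press is done — holds.
turn and cut are set up together (same shift) — holds.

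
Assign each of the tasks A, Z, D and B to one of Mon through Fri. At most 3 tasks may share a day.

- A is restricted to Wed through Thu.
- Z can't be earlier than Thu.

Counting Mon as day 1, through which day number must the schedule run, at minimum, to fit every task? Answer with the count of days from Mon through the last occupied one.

4

With at most 3 per day and 4 tasks, at least 2 days are needed.
Z can't be placed before Thu — that is day 4 counting from Mon — so the schedule must run through at least 4 days.
4 works (last occupied day: Thu): for example D=Mon, B=Mon, Z=Thu, A=Wed.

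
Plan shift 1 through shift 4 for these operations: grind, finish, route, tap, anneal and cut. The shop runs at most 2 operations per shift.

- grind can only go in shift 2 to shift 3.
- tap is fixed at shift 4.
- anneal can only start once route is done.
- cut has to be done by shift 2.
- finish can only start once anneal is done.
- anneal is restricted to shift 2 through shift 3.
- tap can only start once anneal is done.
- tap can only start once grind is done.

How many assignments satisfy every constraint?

Splitting on grind: it can be shift 2 (5), shift 3 (8). Listing each branch's schedules as (finish, route, tap, anneal, cut) by shift number:
grind=shift 2: (3,1,4,2,1) (4,1,4,2,1) (4,1,4,3,1) (4,1,4,3,2) (4,2,4,3,1) — 5.
grind=shift 3: (3,1,4,2,1) (3,1,4,2,2) (4,1,4,2,1) (4,1,4,2,2) (4,1,4,3,1) (4,1,4,3,2) (4,2,4,3,1) (4,2,4,3,2) — 8.
Summing: 5 + 8 = 13.

13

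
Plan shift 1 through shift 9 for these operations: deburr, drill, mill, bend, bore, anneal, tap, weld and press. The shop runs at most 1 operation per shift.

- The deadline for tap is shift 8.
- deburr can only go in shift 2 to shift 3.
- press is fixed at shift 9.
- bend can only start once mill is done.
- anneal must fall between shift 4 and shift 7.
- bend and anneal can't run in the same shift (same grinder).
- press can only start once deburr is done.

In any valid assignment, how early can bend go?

shift 2

Precedence pushes bend to at least shift 2.
bend at shift 2 is achievable: weld=shift 8, press=shift 9, mill=shift 1, bend=shift 2, drill=shift 6, bore=shift 7, deburr=shift 3, tap=shift 5, anneal=shift 4.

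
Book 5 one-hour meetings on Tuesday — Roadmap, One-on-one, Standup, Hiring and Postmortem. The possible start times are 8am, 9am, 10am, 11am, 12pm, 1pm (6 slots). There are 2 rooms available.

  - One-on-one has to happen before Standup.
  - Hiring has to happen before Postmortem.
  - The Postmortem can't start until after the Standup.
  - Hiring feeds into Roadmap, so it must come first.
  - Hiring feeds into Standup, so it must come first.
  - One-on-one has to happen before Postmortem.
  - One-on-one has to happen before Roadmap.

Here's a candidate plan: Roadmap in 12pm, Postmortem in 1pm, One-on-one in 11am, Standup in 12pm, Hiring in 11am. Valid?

Valid

There are 2 rooms available — holds.
One-on-one has to happen before Postmortem — holds.
One-on-one has to happen before Roadmap — holds.
The Postmortem can't start until after the Standup — holds.
Hiring has to happen before Postmortem — holds.
Hiring feeds into Roadmap, so it must come first — holds.
Hiring feeds into Standup, so it must come first — holds.
One-on-one has to happen before Standup — holds.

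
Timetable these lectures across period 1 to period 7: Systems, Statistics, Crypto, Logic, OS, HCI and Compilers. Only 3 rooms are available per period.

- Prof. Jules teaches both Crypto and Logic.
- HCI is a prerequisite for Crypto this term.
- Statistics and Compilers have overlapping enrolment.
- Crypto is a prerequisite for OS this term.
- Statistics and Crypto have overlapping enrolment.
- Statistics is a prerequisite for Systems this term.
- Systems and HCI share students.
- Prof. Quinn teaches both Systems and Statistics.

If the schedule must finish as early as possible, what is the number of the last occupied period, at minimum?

3

The precedence chain requires at least 3 distinct periods.
With at most 3 per period and 7 lectures, at least 3 periods are needed.
3 works (last occupied period: period 3): for example Compilers=period 2; Logic=period 1; HCI=period 1; Statistics=period 1; OS=period 3; Crypto=period 2; Systems=period 2.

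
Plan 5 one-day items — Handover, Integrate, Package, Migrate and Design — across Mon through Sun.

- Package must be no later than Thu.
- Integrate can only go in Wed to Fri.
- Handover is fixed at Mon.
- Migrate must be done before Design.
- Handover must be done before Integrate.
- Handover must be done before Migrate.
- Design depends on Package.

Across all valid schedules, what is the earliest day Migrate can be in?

Tue

Precedence pushes Migrate to at least Tue; downstream work caps Migrate at Sat.
Migrate at Tue is achievable: Integrate -> Wed, Migrate -> Tue, Design -> Wed, Package -> Mon, Handover -> Mon.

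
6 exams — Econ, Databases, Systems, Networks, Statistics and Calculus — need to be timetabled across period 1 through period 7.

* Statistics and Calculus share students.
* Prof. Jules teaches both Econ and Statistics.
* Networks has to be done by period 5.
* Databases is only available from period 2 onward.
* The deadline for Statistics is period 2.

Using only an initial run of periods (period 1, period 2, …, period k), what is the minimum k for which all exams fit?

Databases can't be placed before period 2, so the schedule must run through at least period 2.
2 works (last occupied period: period 2): for example Networks=period 1; Calculus=period 1; Statistics=period 2; Databases=period 2; Econ=period 1; Systems=period 1.

2 periods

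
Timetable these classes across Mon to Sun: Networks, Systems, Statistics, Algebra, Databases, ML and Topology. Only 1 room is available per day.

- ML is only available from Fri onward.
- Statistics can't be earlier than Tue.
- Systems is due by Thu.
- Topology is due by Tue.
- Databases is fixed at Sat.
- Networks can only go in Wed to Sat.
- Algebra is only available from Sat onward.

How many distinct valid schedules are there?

Splitting on Networks: it can be Wed (3), Thu (3). Listing each branch's schedules as (Systems, Statistics, Algebra, Databases, ML, Topology):
Networks=Wed: (Mon,Thu,Sun,Sat,Fri,Tue) (Tue,Thu,Sun,Sat,Fri,Mon) (Thu,Tue,Sun,Sat,Fri,Mon) — 3.
Networks=Thu: (Mon,Wed,Sun,Sat,Fri,Tue) (Tue,Wed,Sun,Sat,Fri,Mon) (Wed,Tue,Sun,Sat,Fri,Mon) — 3.
Summing: 3 + 3 = 6.

6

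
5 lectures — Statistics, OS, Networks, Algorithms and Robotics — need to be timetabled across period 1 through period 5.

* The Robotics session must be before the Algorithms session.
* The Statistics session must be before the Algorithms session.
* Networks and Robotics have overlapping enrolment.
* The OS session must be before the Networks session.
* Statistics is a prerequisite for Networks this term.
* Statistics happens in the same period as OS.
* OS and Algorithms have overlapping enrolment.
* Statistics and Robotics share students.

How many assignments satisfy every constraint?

45

Splitting on Statistics: it can be period 1 (18), period 2 (15), period 3 (9), period 4 (3). Listing each branch's schedules as (OS, Networks, Algorithms, Robotics) by period number:
Statistics=period 1: (1,2,4,3) (1,2,5,3) (1,2,5,4) (1,3,3,2) (1,3,4,2) (1,3,5,2) (1,3,5,4) (1,4,3,2) (1,4,4,2) (1,4,4,3) (1,4,5,2) (1,4,5,3) (1,5,3,2) (1,5,4,2) (1,5,4,3) (1,5,5,2) (1,5,5,3) (1,5,5,4) — 18.
Statistics=period 2: (2,3,3,1) (2,3,4,1) (2,3,5,1) (2,3,5,4) (2,4,3,1) (2,4,4,1) (2,4,4,3) (2,4,5,1) (2,4,5,3) (2,5,3,1) (2,5,4,1) (2,5,4,3) (2,5,5,1) (2,5,5,3) (2,5,5,4) — 15.
Statistics=period 3: (3,4,4,1) (3,4,4,2) (3,4,5,1) (3,4,5,2) (3,5,4,1) (3,5,4,2) (3,5,5,1) (3,5,5,2) (3,5,5,4) — 9.
Statistics=period 4: (4,5,5,1) (4,5,5,2) (4,5,5,3) — 3.
Summing: 18 + 15 + 9 + 3 = 45.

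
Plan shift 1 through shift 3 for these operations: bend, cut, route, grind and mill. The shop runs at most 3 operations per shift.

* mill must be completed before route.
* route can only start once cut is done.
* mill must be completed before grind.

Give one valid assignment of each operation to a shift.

cut=shift 1, route=shift 2, mill=shift 1, bend=shift 1, grind=shift 2

Checking: cut(shift 1) before route(shift 2); mill(shift 1) before grind(shift 2); mill(shift 1) before route(shift 2); max 3 per shift (cap 3).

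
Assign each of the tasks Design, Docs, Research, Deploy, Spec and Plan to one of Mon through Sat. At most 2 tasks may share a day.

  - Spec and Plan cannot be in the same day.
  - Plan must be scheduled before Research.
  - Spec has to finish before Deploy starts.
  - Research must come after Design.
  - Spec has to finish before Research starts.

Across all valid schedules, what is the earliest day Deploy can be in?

Tue

Precedence pushes Deploy to at least Tue.
Deploy at Tue is achievable: Spec -> Mon, Deploy -> Tue, Research -> Wed, Docs -> Wed, Plan -> Tue, Design -> Mon.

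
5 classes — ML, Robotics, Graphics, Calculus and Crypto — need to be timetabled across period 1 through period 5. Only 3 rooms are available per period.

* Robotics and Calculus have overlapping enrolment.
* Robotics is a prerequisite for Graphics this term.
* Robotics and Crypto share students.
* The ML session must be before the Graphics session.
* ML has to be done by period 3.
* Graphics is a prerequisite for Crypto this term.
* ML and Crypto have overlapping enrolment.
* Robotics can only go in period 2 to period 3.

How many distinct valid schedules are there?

Splitting on ML: it can be period 1 (16), period 2 (16), period 3 (8). Listing each branch's schedules as (Robotics, Graphics, Calculus, Crypto) by period number:
ML=period 1: (2,3,1,4) (2,3,1,5) (2,3,3,4) (2,3,3,5) (2,3,4,4) (2,3,4,5) (2,3,5,4) (2,3,5,5) (2,4,1,5) (2,4,3,5) (2,4,4,5) (2,4,5,5) (3,4,1,5) (3,4,2,5) (3,4,4,5) (3,4,5,5) — 16.
ML=period 2: (2,3,1,4) (2,3,1,5) (2,3,3,4) (2,3,3,5) (2,3,4,4) (2,3,4,5) (2,3,5,4) (2,3,5,5) (2,4,1,5) (2,4,3,5) (2,4,4,5) (2,4,5,5) (3,4,1,5) (3,4,2,5) (3,4,4,5) (3,4,5,5) — 16.
ML=period 3: (2,4,1,5) (2,4,3,5) (2,4,4,5) (2,4,5,5) (3,4,1,5) (3,4,2,5) (3,4,4,5) (3,4,5,5) — 8.
Summing: 16 + 16 + 8 = 40.

40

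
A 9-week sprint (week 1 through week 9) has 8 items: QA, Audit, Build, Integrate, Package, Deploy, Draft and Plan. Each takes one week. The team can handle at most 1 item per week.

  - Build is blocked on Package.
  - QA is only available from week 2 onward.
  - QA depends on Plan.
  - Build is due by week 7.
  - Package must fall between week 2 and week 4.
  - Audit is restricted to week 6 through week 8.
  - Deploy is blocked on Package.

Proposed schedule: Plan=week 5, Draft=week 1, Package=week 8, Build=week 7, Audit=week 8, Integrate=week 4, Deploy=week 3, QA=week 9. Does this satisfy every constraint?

No — it violates: Package must fall between week 2 and week 4

Build is blocked on Package — violated.
Package must fall between week 2 and week 4 — violated.
QA is only available from week 2 onward — holds.
QA depends on Plan — holds.
Audit is restricted to week 6 through week 8 — holds.
The team can handle at most 1 item per week — violated.
Build is due by week 7 — holds.
Deploy is blocked on Package — violated.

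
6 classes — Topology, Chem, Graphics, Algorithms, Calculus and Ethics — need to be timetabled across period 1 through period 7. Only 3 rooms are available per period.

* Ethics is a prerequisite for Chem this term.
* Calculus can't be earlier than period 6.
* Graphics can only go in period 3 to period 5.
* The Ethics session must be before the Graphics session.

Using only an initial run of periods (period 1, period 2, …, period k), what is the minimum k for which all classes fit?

The precedence chain requires at least 2 distinct periods.
With at most 3 per period and 6 classes, at least 2 periods are needed.
Calculus can't be placed before period 6, so the schedule must run through at least period 6.
6 works (last occupied period: period 6): for example Topology in period 1; Chem in period 2; Algorithms in period 1; Graphics in period 3; Ethics in period 1; Calculus in period 6.

6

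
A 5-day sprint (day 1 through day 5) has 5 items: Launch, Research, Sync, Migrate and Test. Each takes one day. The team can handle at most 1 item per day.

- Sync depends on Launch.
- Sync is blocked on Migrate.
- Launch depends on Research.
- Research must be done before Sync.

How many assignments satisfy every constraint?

15

Splitting on Launch: it can be day 2 (3), day 3 (6), day 4 (6). Listing each branch's schedules as (Research, Sync, Migrate, Test) by day number:
Launch=day 2: (1,4,3,5) (1,5,3,4) (1,5,4,3) — 3.
Launch=day 3: (1,4,2,5) (1,5,2,4) (1,5,4,2) (2,4,1,5) (2,5,1,4) (2,5,4,1) — 6.
Launch=day 4: (1,5,2,3) (1,5,3,2) (2,5,1,3) (2,5,3,1) (3,5,1,2) (3,5,2,1) — 6.
Summing: 3 + 6 + 6 = 15.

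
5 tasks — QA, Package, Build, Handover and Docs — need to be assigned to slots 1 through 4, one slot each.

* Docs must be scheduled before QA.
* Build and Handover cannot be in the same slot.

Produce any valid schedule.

Handover -> 2; Build -> 1; Package -> 1; Docs -> 1; QA -> 2

Checking: Docs(1) before QA(2); Build(1) != Handover(2).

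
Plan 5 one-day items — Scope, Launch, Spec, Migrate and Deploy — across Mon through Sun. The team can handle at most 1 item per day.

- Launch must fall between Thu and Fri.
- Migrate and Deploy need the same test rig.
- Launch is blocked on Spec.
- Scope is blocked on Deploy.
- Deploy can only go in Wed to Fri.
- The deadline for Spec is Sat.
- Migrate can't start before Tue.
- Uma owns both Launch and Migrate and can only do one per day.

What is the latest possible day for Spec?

Thu

Spec's own window allows nothing later than Sat; downstream work caps Spec at Thu.
Spec at Thu is achievable: Scope in Sat, Launch in Fri, Migrate in Tue, Spec in Thu, Deploy in Wed.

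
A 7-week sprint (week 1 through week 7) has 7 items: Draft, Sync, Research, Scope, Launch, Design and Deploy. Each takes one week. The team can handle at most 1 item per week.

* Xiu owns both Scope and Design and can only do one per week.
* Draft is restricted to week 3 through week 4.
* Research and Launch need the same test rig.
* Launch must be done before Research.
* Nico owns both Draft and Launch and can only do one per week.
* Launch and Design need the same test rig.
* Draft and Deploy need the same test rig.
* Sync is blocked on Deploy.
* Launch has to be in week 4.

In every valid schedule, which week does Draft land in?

Draft's window is week 3–week 4.
Launch is fixed at week 4, and Draft can't share a week with Launch.
So Draft must be week 3.

week 3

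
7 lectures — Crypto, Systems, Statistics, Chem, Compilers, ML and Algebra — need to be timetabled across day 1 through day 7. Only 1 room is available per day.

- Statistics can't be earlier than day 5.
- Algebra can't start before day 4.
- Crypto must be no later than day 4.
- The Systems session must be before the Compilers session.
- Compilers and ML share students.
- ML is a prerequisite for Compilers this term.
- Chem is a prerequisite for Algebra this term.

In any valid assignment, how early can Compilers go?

day 3

Precedence pushes Compilers to at least day 2.
Compilers at day 3 is achievable: Compilers=day 3; Chem=day 6; Statistics=day 5; Algebra=day 7; ML=day 2; Crypto=day 4; Systems=day 1.
Nothing earlier works — the conflict and capacity constraints rule out every day before day 3.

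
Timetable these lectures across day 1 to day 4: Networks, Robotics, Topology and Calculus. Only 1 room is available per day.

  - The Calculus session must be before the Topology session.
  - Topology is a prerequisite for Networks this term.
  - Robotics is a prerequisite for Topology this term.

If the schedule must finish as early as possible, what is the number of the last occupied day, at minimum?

day 4

The precedence chain requires at least 3 distinct days.
With at most 1 per day and 4 lectures, at least 4 days are needed.
4 works (last occupied day: day 4): for example Topology -> day 3, Calculus -> day 2, Robotics -> day 1, Networks -> day 4.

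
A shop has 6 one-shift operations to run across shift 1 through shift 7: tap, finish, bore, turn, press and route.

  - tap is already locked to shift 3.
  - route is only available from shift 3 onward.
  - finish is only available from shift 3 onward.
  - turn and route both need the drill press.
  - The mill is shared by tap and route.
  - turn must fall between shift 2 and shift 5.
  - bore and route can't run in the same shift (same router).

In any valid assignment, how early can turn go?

Turn is available from shift 2; turn's own window allows nothing later than shift 5.
turn at shift 2 is achievable: route in shift 4; turn in shift 2; tap in shift 3; finish in shift 3; press in shift 1; bore in shift 1.

shift 2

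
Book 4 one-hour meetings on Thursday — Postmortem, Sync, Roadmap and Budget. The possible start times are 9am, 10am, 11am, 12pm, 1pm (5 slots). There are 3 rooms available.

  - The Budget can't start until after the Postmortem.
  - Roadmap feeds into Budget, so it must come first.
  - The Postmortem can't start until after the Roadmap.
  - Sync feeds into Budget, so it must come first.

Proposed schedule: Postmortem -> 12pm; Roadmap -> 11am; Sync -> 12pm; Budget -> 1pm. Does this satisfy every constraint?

Roadmap feeds into Budget, so it must come first — holds.
The Budget can't start until after the Postmortem — holds.
The Postmortem can't start until after the Roadmap — holds.
Sync feeds into Budget, so it must come first — holds.
There are 3 rooms available — holds.

Yes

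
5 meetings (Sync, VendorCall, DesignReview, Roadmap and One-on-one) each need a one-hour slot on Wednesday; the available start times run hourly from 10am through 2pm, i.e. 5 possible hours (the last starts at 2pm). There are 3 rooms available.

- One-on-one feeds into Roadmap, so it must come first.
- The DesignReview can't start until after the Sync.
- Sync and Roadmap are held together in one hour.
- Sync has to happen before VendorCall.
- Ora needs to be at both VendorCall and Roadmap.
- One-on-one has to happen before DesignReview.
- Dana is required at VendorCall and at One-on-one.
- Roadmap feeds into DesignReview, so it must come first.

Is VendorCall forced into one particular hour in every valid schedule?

VendorCall can be 12pm (e.g. Roadmap -> 11am; VendorCall -> 12pm; Sync -> 11am; DesignReview -> 12pm; One-on-one -> 10am) or 1pm (e.g. Sync=11am, One-on-one=10am, DesignReview=12pm, Roadmap=11am, VendorCall=1pm).

No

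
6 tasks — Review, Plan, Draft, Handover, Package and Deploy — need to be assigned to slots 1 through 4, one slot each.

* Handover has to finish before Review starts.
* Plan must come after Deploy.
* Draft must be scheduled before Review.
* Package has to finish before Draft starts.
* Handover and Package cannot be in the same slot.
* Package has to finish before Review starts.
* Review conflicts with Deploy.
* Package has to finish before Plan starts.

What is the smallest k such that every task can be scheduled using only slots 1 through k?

The precedence chain requires at least 3 distinct slots.
3 works (last occupied slot: 3): for example Review -> 3, Plan -> 2, Package -> 1, Deploy -> 1, Draft -> 2, Handover -> 2.

3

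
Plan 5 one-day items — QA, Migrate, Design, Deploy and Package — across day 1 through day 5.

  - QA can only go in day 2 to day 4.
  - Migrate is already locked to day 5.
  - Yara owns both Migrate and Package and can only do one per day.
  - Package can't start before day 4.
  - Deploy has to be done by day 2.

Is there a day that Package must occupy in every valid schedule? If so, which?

day 4

Package's window is day 4–day 5.
Migrate is fixed at day 5, and Package can't share a day with Migrate.
So Package must be day 4.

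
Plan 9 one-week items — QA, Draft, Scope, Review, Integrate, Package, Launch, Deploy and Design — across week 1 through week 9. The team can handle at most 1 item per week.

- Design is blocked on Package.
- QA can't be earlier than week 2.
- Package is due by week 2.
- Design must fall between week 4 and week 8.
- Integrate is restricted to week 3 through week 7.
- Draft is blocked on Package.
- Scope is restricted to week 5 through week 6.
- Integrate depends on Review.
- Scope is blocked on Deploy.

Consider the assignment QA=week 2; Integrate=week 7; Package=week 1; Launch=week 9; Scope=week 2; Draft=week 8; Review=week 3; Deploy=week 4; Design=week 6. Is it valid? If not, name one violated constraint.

Package is due by week 2 — holds.
QA can't be earlier than week 2 — holds.
Design must fall between week 4 and week 8 — holds.
Draft is blocked on Package — holds.
Scope is blocked on Deploy — violated.
Design is blocked on Package — holds.
Scope is restricted to week 5 through week 6 — violated.
The team can handle at most 1 item per week — violated.
Integrate depends on Review — holds.
Integrate is restricted to week 3 through week 7 — holds.

No — it violates: Scope is restricted to week 5 through week 6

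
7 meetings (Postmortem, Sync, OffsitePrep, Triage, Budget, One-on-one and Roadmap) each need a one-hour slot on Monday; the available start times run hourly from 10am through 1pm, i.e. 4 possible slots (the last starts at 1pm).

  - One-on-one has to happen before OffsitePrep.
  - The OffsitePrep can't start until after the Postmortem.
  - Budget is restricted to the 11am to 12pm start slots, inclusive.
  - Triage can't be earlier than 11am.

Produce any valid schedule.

Roadmap in 10am; Postmortem in 10am; Triage in 11am; One-on-one in 10am; Sync in 10am; OffsitePrep in 11am; Budget in 11am

Checking: Postmortem(10am) before OffsitePrep(11am); One-on-one(10am) before OffsitePrep(11am); Budget=11am in [11am,12pm]; Triage=11am in [11am,1pm].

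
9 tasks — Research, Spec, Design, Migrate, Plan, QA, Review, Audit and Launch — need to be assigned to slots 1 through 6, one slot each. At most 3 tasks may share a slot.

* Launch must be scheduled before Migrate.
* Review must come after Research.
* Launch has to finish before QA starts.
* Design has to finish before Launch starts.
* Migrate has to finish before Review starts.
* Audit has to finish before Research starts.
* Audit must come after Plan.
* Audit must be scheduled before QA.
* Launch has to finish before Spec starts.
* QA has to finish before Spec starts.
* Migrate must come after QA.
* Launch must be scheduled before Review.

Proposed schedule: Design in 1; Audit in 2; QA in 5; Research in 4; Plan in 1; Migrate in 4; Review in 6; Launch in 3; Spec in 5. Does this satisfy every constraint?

Launch must be scheduled before Migrate — holds.
Review must come after Research — holds.
Audit has to finish before Research starts — holds.
At most 3 tasks may share a slot — holds.
QA has to finish before Spec starts — violated.
Launch has to finish before Spec starts — holds.
Audit must be scheduled before QA — holds.
Audit must come after Plan — holds.
Launch has to finish before QA starts — holds.
Migrate has to finish before Review starts — holds.
Migrate must come after QA — violated.
Design has to finish before Launch starts — holds.
Launch must be scheduled before Review — holds.

No. Migrate must come after QA is not satisfied.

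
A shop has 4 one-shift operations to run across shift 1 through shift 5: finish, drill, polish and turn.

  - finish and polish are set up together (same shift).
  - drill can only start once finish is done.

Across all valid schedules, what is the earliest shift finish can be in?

shift 1

Downstream work caps finish at shift 4.
finish at shift 1 is achievable: turn in shift 1; polish in shift 1; drill in shift 2; finish in shift 1.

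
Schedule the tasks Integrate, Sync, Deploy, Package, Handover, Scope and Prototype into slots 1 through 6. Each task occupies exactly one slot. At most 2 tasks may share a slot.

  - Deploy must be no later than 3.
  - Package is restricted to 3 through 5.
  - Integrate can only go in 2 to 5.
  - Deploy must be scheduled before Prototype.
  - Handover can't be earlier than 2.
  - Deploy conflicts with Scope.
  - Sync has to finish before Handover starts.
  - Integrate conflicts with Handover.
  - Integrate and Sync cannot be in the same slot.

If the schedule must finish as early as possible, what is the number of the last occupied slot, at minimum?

4

The precedence chain requires at least 2 distinct slots.
With at most 2 per slot and 7 tasks, at least 4 slots are needed.
Package can't be placed before 3, so the schedule must run through at least slot 3.
4 works (last occupied slot: 4): for example Scope in 4, Prototype in 2, Package in 3, Integrate in 3, Sync in 1, Handover in 2, Deploy in 1.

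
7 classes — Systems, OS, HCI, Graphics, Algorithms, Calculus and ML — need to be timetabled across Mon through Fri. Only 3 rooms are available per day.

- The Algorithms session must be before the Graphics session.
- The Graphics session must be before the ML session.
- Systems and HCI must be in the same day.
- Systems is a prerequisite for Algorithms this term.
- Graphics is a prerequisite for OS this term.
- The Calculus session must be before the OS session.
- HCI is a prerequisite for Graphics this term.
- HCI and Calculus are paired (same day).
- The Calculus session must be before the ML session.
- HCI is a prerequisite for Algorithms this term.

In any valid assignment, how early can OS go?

Thu

Precedence pushes OS to at least Thu.
OS at Thu is achievable: ML=Thu; Graphics=Wed; Algorithms=Tue; HCI=Mon; Calculus=Mon; OS=Thu; Systems=Mon.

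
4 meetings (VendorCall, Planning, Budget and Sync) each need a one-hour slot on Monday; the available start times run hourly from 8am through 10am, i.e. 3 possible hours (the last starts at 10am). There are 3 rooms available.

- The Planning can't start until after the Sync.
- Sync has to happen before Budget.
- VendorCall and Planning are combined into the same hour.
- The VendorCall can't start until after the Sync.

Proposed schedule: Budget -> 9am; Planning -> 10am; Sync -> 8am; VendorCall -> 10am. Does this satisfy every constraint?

VendorCall and Planning are combined into the same hour — holds.
The Planning can't start until after the Sync — holds.
Sync has to happen before Budget — holds.
The VendorCall can't start until after the Sync — holds.
There are 3 rooms available — holds.

Valid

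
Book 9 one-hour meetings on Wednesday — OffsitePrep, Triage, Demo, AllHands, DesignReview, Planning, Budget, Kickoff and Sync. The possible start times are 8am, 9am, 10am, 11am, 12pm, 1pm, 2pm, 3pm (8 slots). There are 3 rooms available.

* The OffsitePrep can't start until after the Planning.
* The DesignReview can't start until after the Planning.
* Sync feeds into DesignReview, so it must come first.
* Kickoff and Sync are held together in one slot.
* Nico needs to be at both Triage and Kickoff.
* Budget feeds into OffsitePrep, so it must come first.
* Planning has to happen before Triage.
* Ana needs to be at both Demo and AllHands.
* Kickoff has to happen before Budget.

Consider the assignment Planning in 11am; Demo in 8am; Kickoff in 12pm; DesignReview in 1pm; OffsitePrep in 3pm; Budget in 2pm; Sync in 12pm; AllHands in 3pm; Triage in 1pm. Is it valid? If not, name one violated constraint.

The DesignReview can't start until after the Planning — holds.
Ana needs to be at both Demo and AllHands — holds.
Nico needs to be at both Triage and Kickoff — holds.
Sync feeds into DesignReview, so it must come first — holds.
There are 3 rooms available — holds.
The OffsitePrep can't start until after the Planning — holds.
Budget feeds into OffsitePrep, so it must come first — holds.
Kickoff and Sync are held together in one slot — holds.
Kickoff has to happen before Budget — holds.
Planning has to happen before Triage — holds.

Valid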